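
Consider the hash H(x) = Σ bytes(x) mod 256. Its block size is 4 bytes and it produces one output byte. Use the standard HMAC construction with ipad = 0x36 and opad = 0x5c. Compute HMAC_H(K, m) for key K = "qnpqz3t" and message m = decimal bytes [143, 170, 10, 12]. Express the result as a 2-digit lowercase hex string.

Key "qnpqz3t" = 71 6e 70 71 7a 33 74 is 7 bytes > B = 4, so hash it first: H(key) = e1, then zero-pad to 4 bytes: K' = e1 00 00 00.
K' ⊕ ipad = d7 36 36 36.  K' ⊕ opad = bd 5c 5c 5c.
Inner input = (K'⊕ipad) ∥ m = d7 36 36 36 ∥ 8f aa 0a 0c.
Inner hash: sum = 215+54+54+54+143+170+10+12 = 712; mod 256 = 200 → c8.
Outer input = (K'⊕opad) ∥ inner = bd 5c 5c 5c ∥ c8.
Outer hash (tag): sum = 189+92+92+92+200 = 665; mod 256 = 153 → 99.

99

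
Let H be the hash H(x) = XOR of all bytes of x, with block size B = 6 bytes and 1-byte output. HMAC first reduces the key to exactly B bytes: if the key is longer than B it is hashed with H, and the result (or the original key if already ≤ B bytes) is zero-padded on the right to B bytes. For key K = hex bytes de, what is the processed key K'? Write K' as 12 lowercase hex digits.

Key hex bytes de is 1 byte ≤ B = 6; zero-pad to 6 bytes: K' = de 00 00 00 00 00.

de0000000000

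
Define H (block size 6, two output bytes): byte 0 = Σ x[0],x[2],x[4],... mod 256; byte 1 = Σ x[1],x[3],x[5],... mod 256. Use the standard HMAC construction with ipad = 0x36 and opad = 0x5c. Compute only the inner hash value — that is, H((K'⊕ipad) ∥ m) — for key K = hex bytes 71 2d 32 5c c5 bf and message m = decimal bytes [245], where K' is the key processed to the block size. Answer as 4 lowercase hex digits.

330e

Key hex bytes 71 2d 32 5c c5 bf is exactly B = 6 bytes: K' = 71 2d 32 5c c5 bf.
K' ⊕ ipad = 47 1b 04 6a f3 89.
Inner input = 47 1b 04 6a f3 89 ∥ f5.
Inner hash: even-index sum = 563 mod 256 = 51; odd-index sum = 270 mod 256 = 14 → 33 0e.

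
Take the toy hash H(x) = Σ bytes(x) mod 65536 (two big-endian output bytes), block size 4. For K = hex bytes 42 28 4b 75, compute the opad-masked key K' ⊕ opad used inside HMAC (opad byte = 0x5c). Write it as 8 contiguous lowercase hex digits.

Key hex bytes 42 28 4b 75 is exactly B = 4 bytes: K' = 42 28 4b 75.
XOR each byte with 0x5c: 42⊕5c=1e, 28⊕5c=74, 4b⊕5c=17, 75⊕5c=29.

1e741729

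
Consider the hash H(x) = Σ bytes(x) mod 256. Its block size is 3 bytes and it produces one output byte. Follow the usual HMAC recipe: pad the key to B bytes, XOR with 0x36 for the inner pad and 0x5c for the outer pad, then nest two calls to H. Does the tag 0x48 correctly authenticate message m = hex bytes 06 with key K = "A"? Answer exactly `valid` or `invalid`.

invalid

Key "A" = 41 is 1 byte ≤ B = 3; zero-pad to 3 bytes: K' = 41 00 00.
K' ⊕ ipad = 77 36 36; K' ⊕ opad = 1d 5c 5c.
Inner hash: sum = 119+54+54+6 = 233 → e9.
Outer hash (recomputed tag): sum = 29+92+92+233 = 446; mod 256 = 190 → be.
Recomputed tag = be; claimed = 48 → mismatch.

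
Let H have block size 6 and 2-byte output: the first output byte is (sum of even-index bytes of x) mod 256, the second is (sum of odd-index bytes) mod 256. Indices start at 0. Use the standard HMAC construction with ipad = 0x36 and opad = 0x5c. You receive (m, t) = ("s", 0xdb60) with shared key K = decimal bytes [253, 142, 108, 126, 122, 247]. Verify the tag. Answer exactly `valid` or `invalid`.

valid

Key decimal bytes [253, 142, 108, 126, 122, 247] = fd 8e 6c 7e 7a f7 is exactly B = 6 bytes: K' = fd 8e 6c 7e 7a f7.
K' ⊕ ipad = cb b8 5a 48 4c c1; K' ⊕ opad = a1 d2 30 22 26 ab.
Inner hash: even-index sum = 484 mod 256 = 228; odd-index sum = 449 mod 256 = 193 → e4 c1.
Outer hash (recomputed tag): even-index sum = 475 mod 256 = 219; odd-index sum = 608 mod 256 = 96 → db 60.
Recomputed tag = db60; claimed = db60 → match.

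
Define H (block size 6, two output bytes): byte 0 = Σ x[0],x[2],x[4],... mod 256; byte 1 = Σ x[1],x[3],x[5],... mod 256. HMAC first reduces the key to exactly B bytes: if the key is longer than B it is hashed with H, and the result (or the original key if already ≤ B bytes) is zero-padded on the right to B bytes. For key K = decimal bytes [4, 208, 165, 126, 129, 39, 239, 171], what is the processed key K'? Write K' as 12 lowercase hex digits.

|K| = 8 > B = 6, so first hash the key.
H(K): even-index sum = 537 mod 256 = 25; odd-index sum = 544 mod 256 = 32 → 19 20.
Zero-pad H(K) = 19 20 to 6 bytes: K' = 19 20 00 00 00 00.

192000000000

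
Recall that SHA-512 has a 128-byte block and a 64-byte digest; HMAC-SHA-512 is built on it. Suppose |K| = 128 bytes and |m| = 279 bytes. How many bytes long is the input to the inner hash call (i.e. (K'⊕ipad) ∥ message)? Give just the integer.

Key is 128 ≤ 128 bytes, zero-padded: |K'| = 128.
Inner input = (K'⊕ipad) ∥ m → 128 + 279 = 407 bytes.

407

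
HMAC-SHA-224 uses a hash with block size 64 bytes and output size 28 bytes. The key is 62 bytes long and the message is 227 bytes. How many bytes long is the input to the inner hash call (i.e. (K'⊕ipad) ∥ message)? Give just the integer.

Key is 62 ≤ 64 bytes, zero-padded: |K'| = 64.
Inner input = (K'⊕ipad) ∥ m → 64 + 227 = 291 bytes.

291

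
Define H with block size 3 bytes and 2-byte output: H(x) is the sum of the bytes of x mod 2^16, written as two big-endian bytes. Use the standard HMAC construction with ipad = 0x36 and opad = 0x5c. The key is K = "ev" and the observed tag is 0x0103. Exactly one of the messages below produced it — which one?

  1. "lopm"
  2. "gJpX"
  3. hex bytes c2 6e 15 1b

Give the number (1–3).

Key "ev" = 65 76 is 2 bytes ≤ B = 3; zero-pad to 3 bytes: K' = 65 76 00.
K' ⊕ ipad = 53 40 36; K' ⊕ opad = 39 2a 5c.
m1: inner = H(53 40 36 6c 6f 70 6d) = 02 81; tag = H(39 2a 5c 02 81) = 0142
m2: inner = H(53 40 36 67 4a 70 58) = 02 42; tag = H(39 2a 5c 02 42) = 0103 ← matches
m3: inner = H(53 40 36 c2 6e 15 1b) = 02 29; tag = H(39 2a 5c 02 29) = 00ea

2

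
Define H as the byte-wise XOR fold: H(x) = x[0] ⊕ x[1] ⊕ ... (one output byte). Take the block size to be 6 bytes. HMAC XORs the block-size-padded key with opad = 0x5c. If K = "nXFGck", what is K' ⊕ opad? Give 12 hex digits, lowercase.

Key "nXFGck" = 6e 58 46 47 63 6b is exactly B = 6 bytes: K' = 6e 58 46 47 63 6b.
XOR each byte with 0x5c: 6e⊕5c=32, 58⊕5c=04, 46⊕5c=1a, 47⊕5c=1b, 63⊕5c=3f, 6b⊕5c=37.

32041a1b3f37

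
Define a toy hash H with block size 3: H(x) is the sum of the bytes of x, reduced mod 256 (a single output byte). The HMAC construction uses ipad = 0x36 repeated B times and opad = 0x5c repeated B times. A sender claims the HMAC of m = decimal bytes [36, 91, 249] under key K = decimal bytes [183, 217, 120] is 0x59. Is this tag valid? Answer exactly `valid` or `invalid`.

invalid

Key decimal bytes [183, 217, 120] = b7 d9 78 is exactly B = 3 bytes: K' = b7 d9 78.
K' ⊕ ipad = 81 ef 4e; K' ⊕ opad = eb 85 24.
Inner hash: sum = 129+239+78+36+91+249 = 822; mod 256 = 54 → 36.
Outer hash (recomputed tag): sum = 235+133+36+54 = 458; mod 256 = 202 → ca.
Recomputed tag = ca; claimed = 59 → mismatch.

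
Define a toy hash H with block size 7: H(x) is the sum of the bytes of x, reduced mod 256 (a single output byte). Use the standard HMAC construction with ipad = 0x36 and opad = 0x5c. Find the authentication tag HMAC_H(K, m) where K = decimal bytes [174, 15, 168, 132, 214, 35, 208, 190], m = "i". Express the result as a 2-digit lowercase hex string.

Key decimal bytes [174, 15, 168, 132, 214, 35, 208, 190] = ae 0f a8 84 d6 23 d0 be is 8 bytes > B = 7, so hash it first: H(key) = 70, then zero-pad to 7 bytes: K' = 70 00 00 00 00 00 00.
K' ⊕ ipad = 46 36 36 36 36 36 36.  K' ⊕ opad = 2c 5c 5c 5c 5c 5c 5c.
Inner input = (K'⊕ipad) ∥ m = 46 36 36 36 36 36 36 ∥ 69.
Inner hash: sum = 70+54+54+54+54+54+54+105 = 499; mod 256 = 243 → f3.
Outer input = (K'⊕opad) ∥ inner = 2c 5c 5c 5c 5c 5c 5c ∥ f3.
Outer hash (tag): sum = 44+92+92+92+92+92+92+243 = 839; mod 256 = 71 → 47.

47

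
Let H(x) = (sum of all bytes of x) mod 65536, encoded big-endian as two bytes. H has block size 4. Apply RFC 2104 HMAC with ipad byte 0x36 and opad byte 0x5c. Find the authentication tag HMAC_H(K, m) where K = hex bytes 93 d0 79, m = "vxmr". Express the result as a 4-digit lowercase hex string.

02bc

Key hex bytes 93 d0 79 is 3 bytes ≤ B = 4; zero-pad to 4 bytes: K' = 93 d0 79 00.
K' ⊕ ipad = a5 e6 4f 36.  K' ⊕ opad = cf 8c 25 5c.
Inner input = (K'⊕ipad) ∥ m = a5 e6 4f 36 ∥ 76 78 6d 72.
Inner hash: sum = 165+230+79+54+118+120+109+114 = 989 → 03 dd.
Outer input = (K'⊕opad) ∥ inner = cf 8c 25 5c ∥ 03 dd.
Outer hash (tag): sum = 207+140+37+92+3+221 = 700 → 02 bc.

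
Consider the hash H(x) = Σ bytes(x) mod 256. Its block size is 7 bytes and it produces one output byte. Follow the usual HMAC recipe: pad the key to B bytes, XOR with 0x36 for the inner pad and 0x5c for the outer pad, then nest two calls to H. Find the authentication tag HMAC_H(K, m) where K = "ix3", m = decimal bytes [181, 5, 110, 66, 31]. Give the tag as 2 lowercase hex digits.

4b

Key "ix3" = 69 78 33 is 3 bytes ≤ B = 7; zero-pad to 7 bytes: K' = 69 78 33 00 00 00 00.
K' ⊕ ipad = 5f 4e 05 36 36 36 36.  K' ⊕ opad = 35 24 6f 5c 5c 5c 5c.
Inner input = (K'⊕ipad) ∥ m = 5f 4e 05 36 36 36 36 ∥ b5 05 6e 42 1f.
Inner hash: sum = 95+78+5+54+54+54+54+181+5+110+66+31 = 787; mod 256 = 19 → 13.
Outer input = (K'⊕opad) ∥ inner = 35 24 6f 5c 5c 5c 5c ∥ 13.
Outer hash (tag): sum = 53+36+111+92+92+92+92+19 = 587; mod 256 = 75 → 4b.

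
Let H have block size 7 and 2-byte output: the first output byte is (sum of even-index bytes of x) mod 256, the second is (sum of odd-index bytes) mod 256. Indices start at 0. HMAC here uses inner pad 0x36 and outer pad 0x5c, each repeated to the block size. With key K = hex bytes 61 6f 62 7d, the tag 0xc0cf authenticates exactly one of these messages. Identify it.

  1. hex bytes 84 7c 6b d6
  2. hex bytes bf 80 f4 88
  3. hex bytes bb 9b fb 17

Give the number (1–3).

Key hex bytes 61 6f 62 7d is 4 bytes ≤ B = 7; zero-pad to 7 bytes: K' = 61 6f 62 7d 00 00 00.
K' ⊕ ipad = 57 59 54 4b 36 36 36; K' ⊕ opad = 3d 33 3e 21 5c 5c 5c.
m1: inner = H(57 59 54 4b 36 36 36 84 7c 6b d6) = 69 c9; tag = H(3d 33 3e 21 5c 5c 5c 69 c9) = fc19
m2: inner = H(57 59 54 4b 36 36 36 bf 80 f4 88) = 1f 8d; tag = H(3d 33 3e 21 5c 5c 5c 1f 8d) = c0cf ← matches
m3: inner = H(57 59 54 4b 36 36 36 bb 9b fb 17) = c9 90; tag = H(3d 33 3e 21 5c 5c 5c c9 90) = c379

2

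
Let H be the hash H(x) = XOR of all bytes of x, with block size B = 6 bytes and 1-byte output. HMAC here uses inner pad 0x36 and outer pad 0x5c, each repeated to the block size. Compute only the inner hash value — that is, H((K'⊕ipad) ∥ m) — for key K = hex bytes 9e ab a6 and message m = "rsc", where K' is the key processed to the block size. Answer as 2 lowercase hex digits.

f1

Key hex bytes 9e ab a6 is 3 bytes ≤ B = 6; zero-pad to 6 bytes: K' = 9e ab a6 00 00 00.
K' ⊕ ipad = a8 9d 90 36 36 36.
Inner input = a8 9d 90 36 36 36 ∥ 72 73 63.
Inner hash: XOR a8⊕9d⊕90⊕36⊕36⊕36⊕72⊕73⊕63 = f1.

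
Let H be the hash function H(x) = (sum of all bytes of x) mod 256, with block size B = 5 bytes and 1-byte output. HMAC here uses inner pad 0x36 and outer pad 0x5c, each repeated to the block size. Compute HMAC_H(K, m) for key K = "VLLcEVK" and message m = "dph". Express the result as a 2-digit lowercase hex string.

f0

Key "VLLcEVK" = 56 4c 4c 63 45 56 4b is 7 bytes > B = 5, so hash it first: H(key) = 37, then zero-pad to 5 bytes: K' = 37 00 00 00 00.
K' ⊕ ipad = 01 36 36 36 36.  K' ⊕ opad = 6b 5c 5c 5c 5c.
Inner input = (K'⊕ipad) ∥ m = 01 36 36 36 36 ∥ 64 70 68.
Inner hash: sum = 1+54+54+54+54+100+112+104 = 533; mod 256 = 21 → 15.
Outer input = (K'⊕opad) ∥ inner = 6b 5c 5c 5c 5c ∥ 15.
Outer hash (tag): sum = 107+92+92+92+92+21 = 496; mod 256 = 240 → f0.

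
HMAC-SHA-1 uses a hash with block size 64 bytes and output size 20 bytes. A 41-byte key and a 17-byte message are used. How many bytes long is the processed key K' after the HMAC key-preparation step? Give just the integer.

Key is 41 ≤ 64 bytes, zero-padded: |K'| = 64.

64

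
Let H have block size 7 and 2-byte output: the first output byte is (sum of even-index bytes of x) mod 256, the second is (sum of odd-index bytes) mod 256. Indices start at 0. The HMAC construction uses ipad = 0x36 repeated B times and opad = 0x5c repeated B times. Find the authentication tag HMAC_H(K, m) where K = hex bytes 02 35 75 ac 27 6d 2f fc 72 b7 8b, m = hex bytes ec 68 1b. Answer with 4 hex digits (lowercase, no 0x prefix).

Key hex bytes 02 35 75 ac 27 6d 2f fc 72 b7 8b is 11 bytes > B = 7, so hash it first: H(key) = ca 01, then zero-pad to 7 bytes: K' = ca 01 00 00 00 00 00.
K' ⊕ ipad = fc 37 36 36 36 36 36.  K' ⊕ opad = 96 5d 5c 5c 5c 5c 5c.
Inner input = (K'⊕ipad) ∥ m = fc 37 36 36 36 36 36 ∥ ec 68 1b.
Inner hash: even-index sum = 518 mod 256 = 6; odd-index sum = 426 mod 256 = 170 → 06 aa.
Outer input = (K'⊕opad) ∥ inner = 96 5d 5c 5c 5c 5c 5c ∥ 06 aa.
Outer hash (tag): even-index sum = 596 mod 256 = 84; odd-index sum = 283 mod 256 = 27 → 54 1b.

541b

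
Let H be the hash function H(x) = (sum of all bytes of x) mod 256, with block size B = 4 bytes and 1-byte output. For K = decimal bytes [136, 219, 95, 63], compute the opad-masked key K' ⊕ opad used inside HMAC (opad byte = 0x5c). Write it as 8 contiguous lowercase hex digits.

Key decimal bytes [136, 219, 95, 63] = 88 db 5f 3f is exactly B = 4 bytes: K' = 88 db 5f 3f.
XOR each byte with 0x5c: 88⊕5c=d4, db⊕5c=87, 5f⊕5c=03, 3f⊕5c=63.

d4870363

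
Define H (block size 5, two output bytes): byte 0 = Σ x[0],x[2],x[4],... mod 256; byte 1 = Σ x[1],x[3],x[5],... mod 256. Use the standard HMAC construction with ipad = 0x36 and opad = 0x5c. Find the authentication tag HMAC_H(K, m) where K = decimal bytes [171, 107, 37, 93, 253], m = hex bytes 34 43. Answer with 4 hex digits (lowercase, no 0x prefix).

Key decimal bytes [171, 107, 37, 93, 253] = ab 6b 25 5d fd is exactly B = 5 bytes: K' = ab 6b 25 5d fd.
K' ⊕ ipad = 9d 5d 13 6b cb.  K' ⊕ opad = f7 37 79 01 a1.
Inner input = (K'⊕ipad) ∥ m = 9d 5d 13 6b cb ∥ 34 43.
Inner hash: even-index sum = 446 mod 256 = 190; odd-index sum = 252 mod 256 = 252 → be fc.
Outer input = (K'⊕opad) ∥ inner = f7 37 79 01 a1 ∥ be fc.
Outer hash (tag): even-index sum = 781 mod 256 = 13; odd-index sum = 246 mod 256 = 246 → 0d f6.

0df6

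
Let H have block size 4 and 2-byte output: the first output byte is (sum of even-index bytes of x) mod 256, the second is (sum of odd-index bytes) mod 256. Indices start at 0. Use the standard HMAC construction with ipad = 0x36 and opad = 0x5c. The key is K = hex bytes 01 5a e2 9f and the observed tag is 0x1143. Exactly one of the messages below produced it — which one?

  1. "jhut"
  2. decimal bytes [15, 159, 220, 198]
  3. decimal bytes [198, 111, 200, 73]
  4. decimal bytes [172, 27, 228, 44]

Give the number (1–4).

2

Key hex bytes 01 5a e2 9f is exactly B = 4 bytes: K' = 01 5a e2 9f.
K' ⊕ ipad = 37 6c d4 a9; K' ⊕ opad = 5d 06 be c3.
m1: inner = H(37 6c d4 a9 6a 68 75 74) = ea f1; tag = H(5d 06 be c3 ea f1) = 05ba
m2: inner = H(37 6c d4 a9 0f 9f dc c6) = f6 7a; tag = H(5d 06 be c3 f6 7a) = 1143 ← matches
m3: inner = H(37 6c d4 a9 c6 6f c8 49) = 99 cd; tag = H(5d 06 be c3 99 cd) = b496
m4: inner = H(37 6c d4 a9 ac 1b e4 2c) = 9b 5c; tag = H(5d 06 be c3 9b 5c) = b625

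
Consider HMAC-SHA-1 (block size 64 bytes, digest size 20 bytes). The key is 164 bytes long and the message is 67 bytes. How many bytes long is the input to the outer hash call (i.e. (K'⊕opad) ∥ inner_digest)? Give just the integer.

Key is 164 > 64 bytes, so it is hashed to 20 bytes then zero-padded to 64: |K'| = 64.
Outer input = (K'⊕opad) ∥ H(inner) → 64 + 20 = 84 bytes.

84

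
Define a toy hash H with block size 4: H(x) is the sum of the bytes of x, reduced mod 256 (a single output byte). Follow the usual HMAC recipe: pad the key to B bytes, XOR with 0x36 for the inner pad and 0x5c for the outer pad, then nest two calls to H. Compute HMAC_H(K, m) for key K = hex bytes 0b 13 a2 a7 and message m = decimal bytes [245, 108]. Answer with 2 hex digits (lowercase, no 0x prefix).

Key hex bytes 0b 13 a2 a7 is exactly B = 4 bytes: K' = 0b 13 a2 a7.
K' ⊕ ipad = 3d 25 94 91.  K' ⊕ opad = 57 4f fe fb.
Inner input = (K'⊕ipad) ∥ m = 3d 25 94 91 ∥ f5 6c.
Inner hash: sum = 61+37+148+145+245+108 = 744; mod 256 = 232 → e8.
Outer input = (K'⊕opad) ∥ inner = 57 4f fe fb ∥ e8.
Outer hash (tag): sum = 87+79+254+251+232 = 903; mod 256 = 135 → 87.

87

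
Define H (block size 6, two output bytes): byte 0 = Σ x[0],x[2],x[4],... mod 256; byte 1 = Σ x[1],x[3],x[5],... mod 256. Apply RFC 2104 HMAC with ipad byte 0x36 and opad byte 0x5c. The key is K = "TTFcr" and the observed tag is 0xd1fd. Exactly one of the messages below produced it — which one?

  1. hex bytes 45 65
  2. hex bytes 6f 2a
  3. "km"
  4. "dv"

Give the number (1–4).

Key "TTFcr" = 54 54 46 63 72 is 5 bytes ≤ B = 6; zero-pad to 6 bytes: K' = 54 54 46 63 72 00.
K' ⊕ ipad = 62 62 70 55 44 36; K' ⊕ opad = 08 08 1a 3f 2e 5c.
m1: inner = H(62 62 70 55 44 36 45 65) = 5b 52; tag = H(08 08 1a 3f 2e 5c 5b 52) = abf5
m2: inner = H(62 62 70 55 44 36 6f 2a) = 85 17; tag = H(08 08 1a 3f 2e 5c 85 17) = d5ba
m3: inner = H(62 62 70 55 44 36 6b 6d) = 81 5a; tag = H(08 08 1a 3f 2e 5c 81 5a) = d1fd ← matches
m4: inner = H(62 62 70 55 44 36 64 76) = 7a 63; tag = H(08 08 1a 3f 2e 5c 7a 63) = ca06

3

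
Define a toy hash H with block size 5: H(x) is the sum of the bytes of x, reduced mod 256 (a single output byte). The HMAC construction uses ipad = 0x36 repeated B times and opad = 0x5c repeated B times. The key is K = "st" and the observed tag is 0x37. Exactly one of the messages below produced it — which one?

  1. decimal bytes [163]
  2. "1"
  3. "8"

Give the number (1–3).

1

Key "st" = 73 74 is 2 bytes ≤ B = 5; zero-pad to 5 bytes: K' = 73 74 00 00 00.
K' ⊕ ipad = 45 42 36 36 36; K' ⊕ opad = 2f 28 5c 5c 5c.
m1: inner = H(45 42 36 36 36 a3) = cc; tag = H(2f 28 5c 5c 5c cc) = 37 ← matches
m2: inner = H(45 42 36 36 36 31) = 5a; tag = H(2f 28 5c 5c 5c 5a) = c5
m3: inner = H(45 42 36 36 36 38) = 61; tag = H(2f 28 5c 5c 5c 61) = cc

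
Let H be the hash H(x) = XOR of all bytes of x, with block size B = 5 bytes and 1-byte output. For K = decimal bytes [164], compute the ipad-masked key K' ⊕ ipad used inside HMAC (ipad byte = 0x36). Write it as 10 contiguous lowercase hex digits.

9236363636

Key decimal bytes [164] = a4 is 1 byte ≤ B = 5; zero-pad to 5 bytes: K' = a4 00 00 00 00.
XOR each byte with 0x36: a4⊕36=92, 00⊕36=36, 00⊕36=36, 00⊕36=36, 00⊕36=36.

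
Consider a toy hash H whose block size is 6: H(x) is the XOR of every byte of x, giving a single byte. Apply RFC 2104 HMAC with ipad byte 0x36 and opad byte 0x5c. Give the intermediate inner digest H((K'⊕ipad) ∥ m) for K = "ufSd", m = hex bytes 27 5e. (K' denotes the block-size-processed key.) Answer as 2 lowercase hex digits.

5d

Key "ufSd" = 75 66 53 64 is 4 bytes ≤ B = 6; zero-pad to 6 bytes: K' = 75 66 53 64 00 00.
K' ⊕ ipad = 43 50 65 52 36 36.
Inner input = 43 50 65 52 36 36 ∥ 27 5e.
Inner hash: XOR 43⊕50⊕65⊕52⊕36⊕36⊕27⊕5e = 5d.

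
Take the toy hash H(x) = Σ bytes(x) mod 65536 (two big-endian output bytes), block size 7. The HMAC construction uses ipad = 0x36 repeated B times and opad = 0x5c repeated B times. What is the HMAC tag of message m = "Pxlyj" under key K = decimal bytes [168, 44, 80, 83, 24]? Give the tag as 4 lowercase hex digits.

02b3

Key decimal bytes [168, 44, 80, 83, 24] = a8 2c 50 53 18 is 5 bytes ≤ B = 7; zero-pad to 7 bytes: K' = a8 2c 50 53 18 00 00.
K' ⊕ ipad = 9e 1a 66 65 2e 36 36.  K' ⊕ opad = f4 70 0c 0f 44 5c 5c.
Inner input = (K'⊕ipad) ∥ m = 9e 1a 66 65 2e 36 36 ∥ 50 78 6c 79 6a.
Inner hash: sum = 158+26+102+101+46+54+54+80+120+108+121+106 = 1076 → 04 34.
Outer input = (K'⊕opad) ∥ inner = f4 70 0c 0f 44 5c 5c ∥ 04 34.
Outer hash (tag): sum = 244+112+12+15+68+92+92+4+52 = 691 → 02 b3.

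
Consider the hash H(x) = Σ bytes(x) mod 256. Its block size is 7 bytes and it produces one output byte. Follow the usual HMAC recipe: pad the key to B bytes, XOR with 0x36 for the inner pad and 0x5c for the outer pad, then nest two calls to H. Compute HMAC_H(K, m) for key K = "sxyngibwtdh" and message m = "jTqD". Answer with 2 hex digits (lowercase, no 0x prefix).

53

Key "sxyngibwtdh" = 73 78 79 6e 67 69 62 77 74 64 68 is 11 bytes > B = 7, so hash it first: H(key) = bb, then zero-pad to 7 bytes: K' = bb 00 00 00 00 00 00.
K' ⊕ ipad = 8d 36 36 36 36 36 36.  K' ⊕ opad = e7 5c 5c 5c 5c 5c 5c.
Inner input = (K'⊕ipad) ∥ m = 8d 36 36 36 36 36 36 ∥ 6a 54 71 44.
Inner hash: sum = 141+54+54+54+54+54+54+106+84+113+68 = 836; mod 256 = 68 → 44.
Outer input = (K'⊕opad) ∥ inner = e7 5c 5c 5c 5c 5c 5c ∥ 44.
Outer hash (tag): sum = 231+92+92+92+92+92+92+68 = 851; mod 256 = 83 → 53.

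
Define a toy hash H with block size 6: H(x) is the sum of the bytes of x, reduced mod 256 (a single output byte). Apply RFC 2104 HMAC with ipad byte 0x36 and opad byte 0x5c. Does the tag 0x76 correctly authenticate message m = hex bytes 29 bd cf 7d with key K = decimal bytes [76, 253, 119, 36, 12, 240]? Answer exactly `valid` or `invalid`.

invalid

Key decimal bytes [76, 253, 119, 36, 12, 240] = 4c fd 77 24 0c f0 is exactly B = 6 bytes: K' = 4c fd 77 24 0c f0.
K' ⊕ ipad = 7a cb 41 12 3a c6; K' ⊕ opad = 10 a1 2b 78 50 ac.
Inner hash: sum = 122+203+65+18+58+198+41+189+207+125 = 1226; mod 256 = 202 → ca.
Outer hash (recomputed tag): sum = 16+161+43+120+80+172+202 = 794; mod 256 = 26 → 1a.
Recomputed tag = 1a; claimed = 76 → mismatch.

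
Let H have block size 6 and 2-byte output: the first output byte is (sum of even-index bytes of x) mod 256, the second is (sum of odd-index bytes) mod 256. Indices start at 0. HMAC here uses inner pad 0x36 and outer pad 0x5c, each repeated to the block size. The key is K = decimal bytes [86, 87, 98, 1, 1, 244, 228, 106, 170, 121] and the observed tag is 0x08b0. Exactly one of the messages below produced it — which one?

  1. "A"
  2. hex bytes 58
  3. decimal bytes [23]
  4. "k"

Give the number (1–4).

2

Key decimal bytes [86, 87, 98, 1, 1, 244, 228, 106, 170, 121] = 56 57 62 01 01 f4 e4 6a aa 79 is 10 bytes > B = 6, so hash it first: H(key) = 47 2f, then zero-pad to 6 bytes: K' = 47 2f 00 00 00 00.
K' ⊕ ipad = 71 19 36 36 36 36; K' ⊕ opad = 1b 73 5c 5c 5c 5c.
m1: inner = H(71 19 36 36 36 36 41) = 1e 85; tag = H(1b 73 5c 5c 5c 5c 1e 85) = f1b0
m2: inner = H(71 19 36 36 36 36 58) = 35 85; tag = H(1b 73 5c 5c 5c 5c 35 85) = 08b0 ← matches
m3: inner = H(71 19 36 36 36 36 17) = f4 85; tag = H(1b 73 5c 5c 5c 5c f4 85) = c7b0
m4: inner = H(71 19 36 36 36 36 6b) = 48 85; tag = H(1b 73 5c 5c 5c 5c 48 85) = 1bb0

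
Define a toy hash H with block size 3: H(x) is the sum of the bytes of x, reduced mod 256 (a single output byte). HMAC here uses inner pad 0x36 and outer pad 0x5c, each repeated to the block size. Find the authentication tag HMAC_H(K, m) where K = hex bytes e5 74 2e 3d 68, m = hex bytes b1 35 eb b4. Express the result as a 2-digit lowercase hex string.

Key hex bytes e5 74 2e 3d 68 is 5 bytes > B = 3, so hash it first: H(key) = 2c, then zero-pad to 3 bytes: K' = 2c 00 00.
K' ⊕ ipad = 1a 36 36.  K' ⊕ opad = 70 5c 5c.
Inner input = (K'⊕ipad) ∥ m = 1a 36 36 ∥ b1 35 eb b4.
Inner hash: sum = 26+54+54+177+53+235+180 = 779; mod 256 = 11 → 0b.
Outer input = (K'⊕opad) ∥ inner = 70 5c 5c ∥ 0b.
Outer hash (tag): sum = 112+92+92+11 = 307; mod 256 = 51 → 33.

33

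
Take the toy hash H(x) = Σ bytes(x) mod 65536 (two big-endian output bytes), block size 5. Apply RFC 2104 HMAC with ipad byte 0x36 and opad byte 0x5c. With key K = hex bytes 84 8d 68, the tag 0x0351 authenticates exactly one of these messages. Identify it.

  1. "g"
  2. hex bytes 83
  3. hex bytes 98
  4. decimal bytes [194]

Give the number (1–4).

2

Key hex bytes 84 8d 68 is 3 bytes ≤ B = 5; zero-pad to 5 bytes: K' = 84 8d 68 00 00.
K' ⊕ ipad = b2 bb 5e 36 36; K' ⊕ opad = d8 d1 34 5c 5c.
m1: inner = H(b2 bb 5e 36 36 67) = 02 9e; tag = H(d8 d1 34 5c 5c 02 9e) = 0335
m2: inner = H(b2 bb 5e 36 36 83) = 02 ba; tag = H(d8 d1 34 5c 5c 02 ba) = 0351 ← matches
m3: inner = H(b2 bb 5e 36 36 98) = 02 cf; tag = H(d8 d1 34 5c 5c 02 cf) = 0366
m4: inner = H(b2 bb 5e 36 36 c2) = 02 f9; tag = H(d8 d1 34 5c 5c 02 f9) = 0390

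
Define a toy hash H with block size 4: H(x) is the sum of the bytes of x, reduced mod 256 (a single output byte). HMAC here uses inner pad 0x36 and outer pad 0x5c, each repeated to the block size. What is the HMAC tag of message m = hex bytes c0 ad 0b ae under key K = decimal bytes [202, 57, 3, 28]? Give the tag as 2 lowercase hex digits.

2a

Key decimal bytes [202, 57, 3, 28] = ca 39 03 1c is exactly B = 4 bytes: K' = ca 39 03 1c.
K' ⊕ ipad = fc 0f 35 2a.  K' ⊕ opad = 96 65 5f 40.
Inner input = (K'⊕ipad) ∥ m = fc 0f 35 2a ∥ c0 ad 0b ae.
Inner hash: sum = 252+15+53+42+192+173+11+174 = 912; mod 256 = 144 → 90.
Outer input = (K'⊕opad) ∥ inner = 96 65 5f 40 ∥ 90.
Outer hash (tag): sum = 150+101+95+64+144 = 554; mod 256 = 42 → 2a.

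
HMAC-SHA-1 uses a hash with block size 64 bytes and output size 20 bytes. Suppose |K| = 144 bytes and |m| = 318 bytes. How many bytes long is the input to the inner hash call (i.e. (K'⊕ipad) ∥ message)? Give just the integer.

382

Key is 144 > 64 bytes, so it is hashed to 20 bytes then zero-padded to 64: |K'| = 64.
Inner input = (K'⊕ipad) ∥ m → 64 + 318 = 382 bytes.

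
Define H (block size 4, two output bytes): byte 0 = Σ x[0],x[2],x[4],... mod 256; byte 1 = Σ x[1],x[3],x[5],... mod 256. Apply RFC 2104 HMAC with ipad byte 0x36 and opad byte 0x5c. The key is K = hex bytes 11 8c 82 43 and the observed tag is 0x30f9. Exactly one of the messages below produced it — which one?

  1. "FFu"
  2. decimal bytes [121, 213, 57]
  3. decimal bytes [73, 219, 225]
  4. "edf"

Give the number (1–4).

3

Key hex bytes 11 8c 82 43 is exactly B = 4 bytes: K' = 11 8c 82 43.
K' ⊕ ipad = 27 ba b4 75; K' ⊕ opad = 4d d0 de 1f.
m1: inner = H(27 ba b4 75 46 46 75) = 96 75; tag = H(4d d0 de 1f 96 75) = c164
m2: inner = H(27 ba b4 75 79 d5 39) = 8d 04; tag = H(4d d0 de 1f 8d 04) = b8f3
m3: inner = H(27 ba b4 75 49 db e1) = 05 0a; tag = H(4d d0 de 1f 05 0a) = 30f9 ← matches
m4: inner = H(27 ba b4 75 65 64 66) = a6 93; tag = H(4d d0 de 1f a6 93) = d182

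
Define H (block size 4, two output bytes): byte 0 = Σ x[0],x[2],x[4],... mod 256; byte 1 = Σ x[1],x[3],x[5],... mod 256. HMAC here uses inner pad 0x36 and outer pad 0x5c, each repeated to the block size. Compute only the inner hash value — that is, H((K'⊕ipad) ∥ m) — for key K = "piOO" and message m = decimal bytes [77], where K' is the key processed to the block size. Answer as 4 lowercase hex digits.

0cd8

Key "piOO" = 70 69 4f 4f is exactly B = 4 bytes: K' = 70 69 4f 4f.
K' ⊕ ipad = 46 5f 79 79.
Inner input = 46 5f 79 79 ∥ 4d.
Inner hash: even-index sum = 268 mod 256 = 12; odd-index sum = 216 mod 256 = 216 → 0c d8.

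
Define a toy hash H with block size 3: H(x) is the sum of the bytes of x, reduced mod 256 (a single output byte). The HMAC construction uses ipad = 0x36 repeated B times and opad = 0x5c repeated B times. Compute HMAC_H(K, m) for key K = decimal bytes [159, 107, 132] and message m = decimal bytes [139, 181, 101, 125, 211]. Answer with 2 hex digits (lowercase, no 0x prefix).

Key decimal bytes [159, 107, 132] = 9f 6b 84 is exactly B = 3 bytes: K' = 9f 6b 84.
K' ⊕ ipad = a9 5d b2.  K' ⊕ opad = c3 37 d8.
Inner input = (K'⊕ipad) ∥ m = a9 5d b2 ∥ 8b b5 65 7d d3.
Inner hash: sum = 169+93+178+139+181+101+125+211 = 1197; mod 256 = 173 → ad.
Outer input = (K'⊕opad) ∥ inner = c3 37 d8 ∥ ad.
Outer hash (tag): sum = 195+55+216+173 = 639; mod 256 = 127 → 7f.

7f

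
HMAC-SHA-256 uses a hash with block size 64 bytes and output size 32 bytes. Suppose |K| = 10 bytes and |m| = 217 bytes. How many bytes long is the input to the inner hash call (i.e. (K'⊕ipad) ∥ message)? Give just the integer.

281

Key is 10 ≤ 64 bytes, zero-padded: |K'| = 64.
Inner input = (K'⊕ipad) ∥ m → 64 + 217 = 281 bytes.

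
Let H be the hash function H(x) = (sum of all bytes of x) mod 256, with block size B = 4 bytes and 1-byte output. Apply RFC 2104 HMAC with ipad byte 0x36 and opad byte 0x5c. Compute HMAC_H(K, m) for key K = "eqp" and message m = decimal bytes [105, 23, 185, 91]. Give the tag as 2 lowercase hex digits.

Key "eqp" = 65 71 70 is 3 bytes ≤ B = 4; zero-pad to 4 bytes: K' = 65 71 70 00.
K' ⊕ ipad = 53 47 46 36.  K' ⊕ opad = 39 2d 2c 5c.
Inner input = (K'⊕ipad) ∥ m = 53 47 46 36 ∥ 69 17 b9 5b.
Inner hash: sum = 83+71+70+54+105+23+185+91 = 682; mod 256 = 170 → aa.
Outer input = (K'⊕opad) ∥ inner = 39 2d 2c 5c ∥ aa.
Outer hash (tag): sum = 57+45+44+92+170 = 408; mod 256 = 152 → 98.

98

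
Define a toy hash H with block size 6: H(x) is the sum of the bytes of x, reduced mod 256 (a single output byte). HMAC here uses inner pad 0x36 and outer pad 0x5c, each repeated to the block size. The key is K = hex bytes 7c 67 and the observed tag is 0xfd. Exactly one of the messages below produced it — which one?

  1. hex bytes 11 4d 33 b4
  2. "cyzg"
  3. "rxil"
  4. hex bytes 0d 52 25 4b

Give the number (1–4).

3

Key hex bytes 7c 67 is 2 bytes ≤ B = 6; zero-pad to 6 bytes: K' = 7c 67 00 00 00 00.
K' ⊕ ipad = 4a 51 36 36 36 36; K' ⊕ opad = 20 3b 5c 5c 5c 5c.
m1: inner = H(4a 51 36 36 36 36 11 4d 33 b4) = b8; tag = H(20 3b 5c 5c 5c 5c b8) = 83
m2: inner = H(4a 51 36 36 36 36 63 79 7a 67) = 30; tag = H(20 3b 5c 5c 5c 5c 30) = fb
m3: inner = H(4a 51 36 36 36 36 72 78 69 6c) = 32; tag = H(20 3b 5c 5c 5c 5c 32) = fd ← matches
m4: inner = H(4a 51 36 36 36 36 0d 52 25 4b) = 42; tag = H(20 3b 5c 5c 5c 5c 42) = 0d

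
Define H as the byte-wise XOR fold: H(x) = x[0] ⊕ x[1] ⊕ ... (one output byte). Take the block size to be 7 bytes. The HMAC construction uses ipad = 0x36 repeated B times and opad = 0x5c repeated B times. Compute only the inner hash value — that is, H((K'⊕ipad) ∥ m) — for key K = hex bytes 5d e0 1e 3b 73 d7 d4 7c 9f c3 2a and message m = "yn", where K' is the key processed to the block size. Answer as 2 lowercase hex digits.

c3

Key hex bytes 5d e0 1e 3b 73 d7 d4 7c 9f c3 2a is 11 bytes > B = 7, so hash it first: H(key) = e2, then zero-pad to 7 bytes: K' = e2 00 00 00 00 00 00.
K' ⊕ ipad = d4 36 36 36 36 36 36.
Inner input = d4 36 36 36 36 36 36 ∥ 79 6e.
Inner hash: XOR d4⊕36⊕36⊕36⊕36⊕36⊕36⊕79⊕6e = c3.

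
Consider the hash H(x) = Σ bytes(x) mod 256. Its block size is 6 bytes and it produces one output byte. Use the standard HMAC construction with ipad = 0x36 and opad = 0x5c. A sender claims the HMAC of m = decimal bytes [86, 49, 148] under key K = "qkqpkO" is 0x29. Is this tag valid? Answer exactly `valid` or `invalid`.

valid

Key "qkqpkO" = 71 6b 71 70 6b 4f is exactly B = 6 bytes: K' = 71 6b 71 70 6b 4f.
K' ⊕ ipad = 47 5d 47 46 5d 79; K' ⊕ opad = 2d 37 2d 2c 37 13.
Inner hash: sum = 71+93+71+70+93+121+86+49+148 = 802; mod 256 = 34 → 22.
Outer hash (recomputed tag): sum = 45+55+45+44+55+19+34 = 297; mod 256 = 41 → 29.
Recomputed tag = 29; claimed = 29 → match.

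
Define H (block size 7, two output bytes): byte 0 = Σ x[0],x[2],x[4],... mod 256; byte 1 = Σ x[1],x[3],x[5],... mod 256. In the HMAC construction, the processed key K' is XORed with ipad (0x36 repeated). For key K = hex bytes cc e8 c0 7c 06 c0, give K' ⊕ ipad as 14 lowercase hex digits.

fadef64a30f636

Key hex bytes cc e8 c0 7c 06 c0 is 6 bytes ≤ B = 7; zero-pad to 7 bytes: K' = cc e8 c0 7c 06 c0 00.
XOR each byte with 0x36: cc⊕36=fa, e8⊕36=de, c0⊕36=f6, 7c⊕36=4a, 06⊕36=30, c0⊕36=f6, 00⊕36=36.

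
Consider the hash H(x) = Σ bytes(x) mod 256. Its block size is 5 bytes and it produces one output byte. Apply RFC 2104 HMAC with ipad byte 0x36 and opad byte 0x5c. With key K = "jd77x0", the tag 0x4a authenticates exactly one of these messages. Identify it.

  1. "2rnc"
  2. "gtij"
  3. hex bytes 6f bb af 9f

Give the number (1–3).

3

Key "jd77x0" = 6a 64 37 37 78 30 is 6 bytes > B = 5, so hash it first: H(key) = e4, then zero-pad to 5 bytes: K' = e4 00 00 00 00.
K' ⊕ ipad = d2 36 36 36 36; K' ⊕ opad = b8 5c 5c 5c 5c.
m1: inner = H(d2 36 36 36 36 32 72 6e 63) = 1f; tag = H(b8 5c 5c 5c 5c 1f) = 47
m2: inner = H(d2 36 36 36 36 67 74 69 6a) = 58; tag = H(b8 5c 5c 5c 5c 58) = 80
m3: inner = H(d2 36 36 36 36 6f bb af 9f) = 22; tag = H(b8 5c 5c 5c 5c 22) = 4a ← matches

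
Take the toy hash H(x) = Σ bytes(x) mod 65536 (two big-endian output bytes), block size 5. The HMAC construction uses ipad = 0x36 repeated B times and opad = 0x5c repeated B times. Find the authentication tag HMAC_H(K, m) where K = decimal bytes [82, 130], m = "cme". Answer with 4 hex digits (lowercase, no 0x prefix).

02f1

Key decimal bytes [82, 130] = 52 82 is 2 bytes ≤ B = 5; zero-pad to 5 bytes: K' = 52 82 00 00 00.
K' ⊕ ipad = 64 b4 36 36 36.  K' ⊕ opad = 0e de 5c 5c 5c.
Inner input = (K'⊕ipad) ∥ m = 64 b4 36 36 36 ∥ 63 6d 65.
Inner hash: sum = 100+180+54+54+54+99+109+101 = 751 → 02 ef.
Outer input = (K'⊕opad) ∥ inner = 0e de 5c 5c 5c ∥ 02 ef.
Outer hash (tag): sum = 14+222+92+92+92+2+239 = 753 → 02 f1.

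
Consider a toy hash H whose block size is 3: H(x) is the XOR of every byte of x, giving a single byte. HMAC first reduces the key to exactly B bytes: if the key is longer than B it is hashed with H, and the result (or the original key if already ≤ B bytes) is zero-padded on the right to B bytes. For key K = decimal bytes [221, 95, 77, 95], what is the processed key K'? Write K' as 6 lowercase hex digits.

|K| = 4 > B = 3, so first hash the key.
H(K): XOR dd⊕5f⊕4d⊕5f = 90.
Zero-pad H(K) = 90 to 3 bytes: K' = 90 00 00.

900000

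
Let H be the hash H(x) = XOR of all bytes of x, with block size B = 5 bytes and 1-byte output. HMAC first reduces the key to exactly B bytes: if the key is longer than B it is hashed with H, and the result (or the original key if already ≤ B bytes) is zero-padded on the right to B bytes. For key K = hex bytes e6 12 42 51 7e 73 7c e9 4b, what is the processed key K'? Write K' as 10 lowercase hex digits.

|K| = 9 > B = 5, so first hash the key.
H(K): XOR e6⊕12⊕42⊕51⊕7e⊕73⊕7c⊕e9⊕4b = 34.
Zero-pad H(K) = 34 to 5 bytes: K' = 34 00 00 00 00.

3400000000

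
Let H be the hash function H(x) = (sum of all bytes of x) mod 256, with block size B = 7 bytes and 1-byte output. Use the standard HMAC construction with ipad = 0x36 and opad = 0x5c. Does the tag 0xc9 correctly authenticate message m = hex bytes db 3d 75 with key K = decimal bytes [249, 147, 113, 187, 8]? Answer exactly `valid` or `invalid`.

invalid

Key decimal bytes [249, 147, 113, 187, 8] = f9 93 71 bb 08 is 5 bytes ≤ B = 7; zero-pad to 7 bytes: K' = f9 93 71 bb 08 00 00.
K' ⊕ ipad = cf a5 47 8d 3e 36 36; K' ⊕ opad = a5 cf 2d e7 54 5c 5c.
Inner hash: sum = 207+165+71+141+62+54+54+219+61+117 = 1151; mod 256 = 127 → 7f.
Outer hash (recomputed tag): sum = 165+207+45+231+84+92+92+127 = 1043; mod 256 = 19 → 13.
Recomputed tag = 13; claimed = c9 → mismatch.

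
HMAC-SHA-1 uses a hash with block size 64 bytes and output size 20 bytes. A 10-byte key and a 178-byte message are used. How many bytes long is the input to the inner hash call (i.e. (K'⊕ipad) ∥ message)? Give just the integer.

242

Key is 10 ≤ 64 bytes, zero-padded: |K'| = 64.
Inner input = (K'⊕ipad) ∥ m → 64 + 178 = 242 bytes.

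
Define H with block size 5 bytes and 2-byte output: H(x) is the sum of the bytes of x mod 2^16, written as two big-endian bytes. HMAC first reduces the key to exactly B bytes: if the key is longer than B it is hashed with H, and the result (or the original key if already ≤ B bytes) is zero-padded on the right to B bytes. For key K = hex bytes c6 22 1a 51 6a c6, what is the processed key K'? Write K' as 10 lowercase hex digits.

0283000000

|K| = 6 > B = 5, so first hash the key.
H(K): sum = 198+34+26+81+106+198 = 643 → 02 83.
Zero-pad H(K) = 02 83 to 5 bytes: K' = 02 83 00 00 00.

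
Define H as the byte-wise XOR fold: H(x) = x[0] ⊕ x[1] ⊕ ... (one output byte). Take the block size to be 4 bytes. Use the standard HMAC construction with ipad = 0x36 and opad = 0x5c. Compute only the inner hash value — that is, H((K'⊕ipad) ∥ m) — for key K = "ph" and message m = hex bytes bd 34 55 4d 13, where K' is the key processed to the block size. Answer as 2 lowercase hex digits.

9a

Key "ph" = 70 68 is 2 bytes ≤ B = 4; zero-pad to 4 bytes: K' = 70 68 00 00.
K' ⊕ ipad = 46 5e 36 36.
Inner input = 46 5e 36 36 ∥ bd 34 55 4d 13.
Inner hash: XOR 46⊕5e⊕36⊕36⊕bd⊕34⊕55⊕4d⊕13 = 9a.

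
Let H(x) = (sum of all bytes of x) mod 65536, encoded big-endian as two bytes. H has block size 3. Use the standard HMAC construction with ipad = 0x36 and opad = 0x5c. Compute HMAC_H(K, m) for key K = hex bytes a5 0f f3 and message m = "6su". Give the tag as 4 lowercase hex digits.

02ac

Key hex bytes a5 0f f3 is exactly B = 3 bytes: K' = a5 0f f3.
K' ⊕ ipad = 93 39 c5.  K' ⊕ opad = f9 53 af.
Inner input = (K'⊕ipad) ∥ m = 93 39 c5 ∥ 36 73 75.
Inner hash: sum = 147+57+197+54+115+117 = 687 → 02 af.
Outer input = (K'⊕opad) ∥ inner = f9 53 af ∥ 02 af.
Outer hash (tag): sum = 249+83+175+2+175 = 684 → 02 ac.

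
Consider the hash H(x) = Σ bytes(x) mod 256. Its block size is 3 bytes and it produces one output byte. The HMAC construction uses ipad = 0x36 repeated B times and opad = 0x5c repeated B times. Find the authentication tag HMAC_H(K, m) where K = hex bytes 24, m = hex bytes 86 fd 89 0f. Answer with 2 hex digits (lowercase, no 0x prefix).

Key hex bytes 24 is 1 byte ≤ B = 3; zero-pad to 3 bytes: K' = 24 00 00.
K' ⊕ ipad = 12 36 36.  K' ⊕ opad = 78 5c 5c.
Inner input = (K'⊕ipad) ∥ m = 12 36 36 ∥ 86 fd 89 0f.
Inner hash: sum = 18+54+54+134+253+137+15 = 665; mod 256 = 153 → 99.
Outer input = (K'⊕opad) ∥ inner = 78 5c 5c ∥ 99.
Outer hash (tag): sum = 120+92+92+153 = 457; mod 256 = 201 → c9.

c9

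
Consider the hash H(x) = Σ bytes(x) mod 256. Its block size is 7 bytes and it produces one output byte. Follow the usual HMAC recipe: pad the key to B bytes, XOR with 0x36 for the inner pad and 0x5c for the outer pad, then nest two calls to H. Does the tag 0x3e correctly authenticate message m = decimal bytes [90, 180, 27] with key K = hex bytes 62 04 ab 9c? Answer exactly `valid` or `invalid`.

invalid

Key hex bytes 62 04 ab 9c is 4 bytes ≤ B = 7; zero-pad to 7 bytes: K' = 62 04 ab 9c 00 00 00.
K' ⊕ ipad = 54 32 9d aa 36 36 36; K' ⊕ opad = 3e 58 f7 c0 5c 5c 5c.
Inner hash: sum = 84+50+157+170+54+54+54+90+180+27 = 920; mod 256 = 152 → 98.
Outer hash (recomputed tag): sum = 62+88+247+192+92+92+92+152 = 1017; mod 256 = 249 → f9.
Recomputed tag = f9; claimed = 3e → mismatch.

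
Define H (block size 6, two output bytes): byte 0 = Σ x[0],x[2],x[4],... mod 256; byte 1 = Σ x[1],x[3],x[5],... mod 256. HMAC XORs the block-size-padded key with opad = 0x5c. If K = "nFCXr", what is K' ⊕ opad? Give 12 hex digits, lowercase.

321a1f042e5c

Key "nFCXr" = 6e 46 43 58 72 is 5 bytes ≤ B = 6; zero-pad to 6 bytes: K' = 6e 46 43 58 72 00.
XOR each byte with 0x5c: 6e⊕5c=32, 46⊕5c=1a, 43⊕5c=1f, 58⊕5c=04, 72⊕5c=2e, 00⊕5c=5c.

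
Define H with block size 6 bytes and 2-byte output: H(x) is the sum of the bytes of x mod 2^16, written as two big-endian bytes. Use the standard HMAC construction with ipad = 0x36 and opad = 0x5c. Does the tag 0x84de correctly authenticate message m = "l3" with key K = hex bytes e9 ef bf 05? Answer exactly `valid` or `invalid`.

invalid

Key hex bytes e9 ef bf 05 is 4 bytes ≤ B = 6; zero-pad to 6 bytes: K' = e9 ef bf 05 00 00.
K' ⊕ ipad = df d9 89 33 36 36; K' ⊕ opad = b5 b3 e3 59 5c 5c.
Inner hash: sum = 223+217+137+51+54+54+108+51 = 895 → 03 7f.
Outer hash (recomputed tag): sum = 181+179+227+89+92+92+3+127 = 990 → 03 de.
Recomputed tag = 03de; claimed = 84de → mismatch.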